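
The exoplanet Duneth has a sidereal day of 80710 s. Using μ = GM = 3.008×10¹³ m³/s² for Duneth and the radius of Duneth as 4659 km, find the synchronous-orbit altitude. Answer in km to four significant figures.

h_sync ≈ 12400 km

A synchronous orbit has period T, so by Kepler's third law a = (μT²/4π²)^(1/3).
μT²/4π² = 3.008×10¹³ × (8.071×10⁴)² / 39.48 = 4.963×10²¹ m³.
a = 1.706×10⁷ m = 17058 km.
Altitude h = a − R = 17058 − 4659 = 12399 km.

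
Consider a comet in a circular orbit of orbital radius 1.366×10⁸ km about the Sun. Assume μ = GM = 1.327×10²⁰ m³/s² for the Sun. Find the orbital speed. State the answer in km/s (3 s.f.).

r = 1.366×10⁸ km = 1.366×10¹¹ m.
For a circular orbit v = √(μ/r) = √(1.327×10²⁰ / 1.366×10¹¹) = √(9.714×10⁸) = 31170 m/s.
That is 31.17 km/s.

v ≈ 31.2 km/s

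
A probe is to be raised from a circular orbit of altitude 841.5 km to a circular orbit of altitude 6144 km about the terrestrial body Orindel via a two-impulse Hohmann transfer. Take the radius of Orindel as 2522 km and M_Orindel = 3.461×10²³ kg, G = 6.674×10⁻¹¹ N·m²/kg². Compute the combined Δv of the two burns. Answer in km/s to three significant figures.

Δv_total ≈ 0.937 km/s

μ = GM = 6.674×10⁻¹¹ × 3.461×10²³ = 2.310×10¹³ m³/s².
r₁ = 2522 + 841.5 = 3363.5 km = 3.3635×10⁶ m.
r₂ = 2522 + 6144 = 8666.0 km = 8.6660×10⁶ m.
Transfer ellipse a_t = (r₁ + r₂)/2 = 6.015×10⁶ m.
At r₁: circular v_c1 = √(μ/r₁) = 2621 m/s; transfer-periapsis v_p = √[μ(2/r₁ − 1/a_t)] = 3146 m/s.
Δv₁ = v_p − v_c1 = 525.0 m/s.
At r₂: circular v_c2 = √(μ/r₂) = 1633 m/s; transfer-apoapsis v_a = √[μ(2/r₂ − 1/a_t)] = 1221 m/s.
Δv₂ = v_c2 − v_a = 411.7 m/s.
Total Δv = Δv₁ + Δv₂ = 936.7 m/s = 0.9367 km/s.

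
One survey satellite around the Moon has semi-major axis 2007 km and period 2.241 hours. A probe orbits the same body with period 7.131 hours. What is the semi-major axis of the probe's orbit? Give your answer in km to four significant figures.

Kepler's third law: a³ ∝ T², so a₂ = a₁ (T₂/T₁)^(2/3).
T₂/T₁ = 3.182, (T₂/T₁)^(2/3) = 2.163.
a₂ = 2007 × 2.163 = 4342 km.

a₂ ≈ 4342 km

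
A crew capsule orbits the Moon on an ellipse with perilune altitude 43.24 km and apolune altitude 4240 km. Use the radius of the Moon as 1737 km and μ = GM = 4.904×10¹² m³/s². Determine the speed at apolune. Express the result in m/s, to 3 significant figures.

v ≈ 614 m/s

r_p = 1737 + 43.24 = 1780.2 km = 1.7802×10⁶ m.
r_a = 1737 + 4240 = 5977.0 km = 5.9770×10⁶ m.
Semi-major axis a = (r_p + r_a)/2 = 3878.6 km = 3.879×10⁶ m.
Vis-viva: v² = μ(2/r − 1/a) = 4.904×10¹² × (3.346×10⁻⁷ − 2.578×10⁻⁷) = 3.766×10⁵ m²/s².
v = 613.7 m/s.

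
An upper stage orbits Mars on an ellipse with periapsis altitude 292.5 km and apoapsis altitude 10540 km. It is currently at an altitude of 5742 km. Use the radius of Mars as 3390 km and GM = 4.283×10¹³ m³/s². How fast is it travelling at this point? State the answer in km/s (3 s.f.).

v ≈ 2.13 km/s

r_p = 3390 + 292.5 = 3682.5 km = 3.6825×10⁶ m.
r_a = 3390 + 10540 = 13930 km = 1.3930×10⁷ m.
r = 3390 + 5742 = 9132.0 km = 9.132×10⁶ m.
Semi-major axis a = (r_p + r_a)/2 = 8806.2 km = 8.806×10⁶ m.
Vis-viva: v² = μ(2/r − 1/a) = 4.283×10¹³ × (2.190×10⁻⁷ − 1.136×10⁻⁷) = 4.517×10⁶ m²/s².
v = 2125 m/s = 2.125 km/s.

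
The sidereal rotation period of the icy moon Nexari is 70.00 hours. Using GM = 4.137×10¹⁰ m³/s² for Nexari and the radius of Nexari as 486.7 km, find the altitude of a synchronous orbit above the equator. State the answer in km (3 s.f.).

h_sync ≈ 3570 km

T = 70.00 hours = 2.520×10⁵ s.
A synchronous orbit has period T, so by Kepler's third law a = (μT²/4π²)^(1/3).
μT²/4π² = 4.137×10¹⁰ × (2.520×10⁵)² / 39.48 = 6.655×10¹⁹ m³.
a = 4.052×10⁶ m = 4052.4 km.
Altitude h = a − R = 4052.4 − 486.7 = 3565.7 km.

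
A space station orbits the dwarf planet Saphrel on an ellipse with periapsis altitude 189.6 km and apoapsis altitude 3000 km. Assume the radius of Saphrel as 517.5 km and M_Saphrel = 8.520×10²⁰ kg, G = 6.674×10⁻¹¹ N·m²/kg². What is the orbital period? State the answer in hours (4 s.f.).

μ = GM = 6.674×10⁻¹¹ × 8.520×10²⁰ = 5.686×10¹⁰ m³/s².
r_p = 517.5 + 189.6 = 707.10 km = 7.0710×10⁵ m.
r_a = 517.5 + 3000 = 3517.5 km = 3.5175×10⁶ m.
Semi-major axis a = (r_p + r_a)/2 = (707.10 + 3517.5)/2 = 2112.3 km = 2.112×10⁶ m.
By Kepler's third law T = 2π√(a³/μ) = 2π × 1.287×10⁴ = 8.089×10⁴ s.
= 22.47 hours.

T ≈ 22.47 hours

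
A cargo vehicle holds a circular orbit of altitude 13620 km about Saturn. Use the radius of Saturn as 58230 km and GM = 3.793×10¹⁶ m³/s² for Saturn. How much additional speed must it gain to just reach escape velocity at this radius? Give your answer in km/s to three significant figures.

r = 58230 + 13620 = 71850 km = 7.1850×10⁷ m.
Circular speed v_c = √(μ/r) = 22980 m/s.
Escape speed v_esc = √(2μ/r) = √2 × v_c = 32490 m/s.
Δv = v_esc − v_c = 9517 m/s = 9.517 km/s.

Δv ≈ 9.52 km/s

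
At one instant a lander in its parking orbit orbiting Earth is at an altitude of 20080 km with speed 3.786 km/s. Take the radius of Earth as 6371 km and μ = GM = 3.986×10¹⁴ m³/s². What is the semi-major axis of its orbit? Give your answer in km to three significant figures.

a ≈ 25200 km

r = 6371 + 20080 = 26451 km = 2.645×10⁷ m.
Vis-viva rearranged: 1/a = 2/r − v²/μ = 7.561×10⁻⁸ − 3.596×10⁻⁸ = 3.965×10⁻⁸ m⁻¹.
a = 2.522×10⁷ m = 25220 km.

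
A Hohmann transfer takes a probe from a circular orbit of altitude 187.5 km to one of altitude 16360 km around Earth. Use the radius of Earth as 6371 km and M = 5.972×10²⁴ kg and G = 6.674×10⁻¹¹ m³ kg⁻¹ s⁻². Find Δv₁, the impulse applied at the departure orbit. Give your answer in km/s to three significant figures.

Δv ≈ 1.92 km/s

μ = GM = 6.674×10⁻¹¹ × 5.972×10²⁴ = 3.986×10¹⁴ m³/s².
r₁ = 6371 + 187.5 = 6558.5 km = 6.5585×10⁶ m.
r₂ = 6371 + 16360 = 22731 km = 2.2731×10⁷ m.
Transfer ellipse a_t = (r₁ + r₂)/2 = 1.464×10⁷ m.
At r₁: circular v_c1 = √(μ/r₁) = 7796 m/s; transfer-perigee v_p = √[μ(2/r₁ − 1/a_t)] = 9712 m/s.
Δv₁ = v_p − v_c1 = 1917 m/s.
= 1.917 km/s.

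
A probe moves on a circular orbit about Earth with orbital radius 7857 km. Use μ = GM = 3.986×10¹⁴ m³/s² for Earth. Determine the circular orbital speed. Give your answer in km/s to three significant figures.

r = 7857 km = 7.857×10⁶ m.
For a circular orbit v = √(μ/r) = √(3.986×10¹⁴ / 7.857×10⁶) = √(5.073×10⁷) = 7123 m/s.
That is 7.123 km/s.

v ≈ 7.12 km/s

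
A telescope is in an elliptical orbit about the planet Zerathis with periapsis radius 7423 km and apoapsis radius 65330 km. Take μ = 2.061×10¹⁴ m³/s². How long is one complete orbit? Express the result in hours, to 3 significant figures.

T ≈ 26.7 hours

Semi-major axis a = (r_p + r_a)/2 = (7423.0 + 65330)/2 = 36376 km = 3.638×10⁷ m.
By Kepler's third law T = 2π√(a³/μ) = 2π × 1.528×10⁴ = 9.602×10⁴ s.
= 26.67 hours.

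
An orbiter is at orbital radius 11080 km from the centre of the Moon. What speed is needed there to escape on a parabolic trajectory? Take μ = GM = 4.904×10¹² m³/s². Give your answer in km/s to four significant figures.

r = 11080 km = 1.108×10⁷ m.
Escape speed v_esc = √(2μ/r) = √(2 × 4.904×10¹² / 1.108×10⁷) = √(8.852×10⁵) = 940.8 m/s.
= 0.9408 km/s.

v_esc ≈ 0.9408 km/s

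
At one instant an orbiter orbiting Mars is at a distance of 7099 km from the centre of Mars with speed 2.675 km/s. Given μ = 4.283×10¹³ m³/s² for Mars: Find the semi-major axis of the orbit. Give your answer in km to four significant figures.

r = 7.099×10⁶ m.
Specific orbital energy ε = v²/2 − μ/r = (2675)²/2 − 4.283×10¹³/7.099×10⁶ = -2.455×10⁶ J/kg.
Since ε = −μ/(2a), a = −μ/(2ε) = 8.721×10⁶ m = 8721.5 km.

a ≈ 8721 km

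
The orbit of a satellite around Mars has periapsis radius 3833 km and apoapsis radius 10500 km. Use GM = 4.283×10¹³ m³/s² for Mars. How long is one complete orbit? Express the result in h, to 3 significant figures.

T ≈ 5.12 h

Semi-major axis a = (r_p + r_a)/2 = (3833.0 + 10500)/2 = 7166.5 km = 7.166×10⁶ m.
By Kepler's third law T = 2π√(a³/μ) = 2π × 2.931×10³ = 1.842×10⁴ s.
= 5.116 h.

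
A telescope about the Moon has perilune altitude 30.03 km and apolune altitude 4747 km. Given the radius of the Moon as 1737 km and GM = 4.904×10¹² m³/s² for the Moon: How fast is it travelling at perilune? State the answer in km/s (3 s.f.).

r_p = 1737 + 30.03 = 1767.0 km = 1.7670×10⁶ m.
r_a = 1737 + 4747 = 6484.0 km = 6.4840×10⁶ m.
Semi-major axis a = (r_p + r_a)/2 = 4125.5 km = 4.126×10⁶ m.
Vis-viva: v² = μ(2/r − 1/a) = 4.904×10¹² × (1.132×10⁻⁶ − 2.424×10⁻⁷) = 4.362×10⁶ m²/s².
v = 2089 m/s = 2.089 km/s.

v ≈ 2.09 km/s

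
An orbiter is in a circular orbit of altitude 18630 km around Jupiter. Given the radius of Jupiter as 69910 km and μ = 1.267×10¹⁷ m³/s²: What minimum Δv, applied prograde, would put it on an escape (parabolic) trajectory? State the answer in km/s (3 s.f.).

Δv ≈ 15.7 km/s

r = 69910 + 18630 = 88540 km = 8.8540×10⁷ m.
Circular speed v_c = √(μ/r) = 37830 m/s.
Escape speed v_esc = √(2μ/r) = √2 × v_c = 53500 m/s.
Δv = v_esc − v_c = 15670 m/s = 15.67 km/s.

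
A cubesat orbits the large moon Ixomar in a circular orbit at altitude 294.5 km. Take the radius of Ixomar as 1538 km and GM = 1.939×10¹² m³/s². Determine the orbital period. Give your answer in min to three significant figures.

T ≈ 187 min

r = 1538 + 294.5 = 1832.5 km = 1.8325×10⁶ m.
Kepler's third law: T = 2π√(r³/μ) = 2π√((1.832×10⁶)³ / 1.939×10¹²).
r³/μ = 3.174×10⁶ s², so T = 2π × 1.781×10³ = 1.119×10⁴ s.
Converting: 1.119×10⁴ s ÷ 60.00 = 186.6 min.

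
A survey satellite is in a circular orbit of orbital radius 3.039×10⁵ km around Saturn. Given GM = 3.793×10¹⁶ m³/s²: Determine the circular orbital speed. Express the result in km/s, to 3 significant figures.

v ≈ 11.2 km/s

r = 3.039×10⁵ km = 3.039×10⁸ m.
For a circular orbit v = √(μ/r) = √(3.793×10¹⁶ / 3.039×10⁸) = √(1.248×10⁸) = 11170 m/s.
That is 11.17 km/s.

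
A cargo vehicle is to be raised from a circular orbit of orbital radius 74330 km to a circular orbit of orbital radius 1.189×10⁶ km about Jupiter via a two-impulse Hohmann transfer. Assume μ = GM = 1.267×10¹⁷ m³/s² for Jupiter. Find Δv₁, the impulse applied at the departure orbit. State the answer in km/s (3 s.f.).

r₁ = 74330 km = 7.433×10⁷ m.
r₂ = 1.189×10⁶ km = 1.189×10⁹ m.
Transfer ellipse a_t = (r₁ + r₂)/2 = 6.317×10⁸ m.
At r₁: circular v_c1 = √(μ/r₁) = 41290 m/s; transfer-perijove v_p = √[μ(2/r₁ − 1/a_t)] = 56640 m/s.
Δv₁ = v_p − v_c1 = 15360 m/s.
= 15.36 km/s.

Δv ≈ 15.4 km/s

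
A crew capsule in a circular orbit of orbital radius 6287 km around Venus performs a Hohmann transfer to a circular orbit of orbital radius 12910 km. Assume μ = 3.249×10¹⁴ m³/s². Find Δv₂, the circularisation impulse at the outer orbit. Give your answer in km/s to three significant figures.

Δv ≈ 0.957 km/s

r₁ = 6287 km = 6.287×10⁶ m.
r₂ = 12910 km = 1.291×10⁷ m.
Transfer ellipse a_t = (r₁ + r₂)/2 = 9.598×10⁶ m.
At r₁: circular v_c1 = √(μ/r₁) = 7189 m/s; transfer-periapsis v_p = √[μ(2/r₁ − 1/a_t)] = 8337 m/s.
At r₂: circular v_c2 = √(μ/r₂) = 5017 m/s; transfer-apoapsis v_a = √[μ(2/r₂ − 1/a_t)] = 4060 m/s.
Δv₂ = v_c2 − v_a = 956.6 m/s.
= 0.9566 km/s.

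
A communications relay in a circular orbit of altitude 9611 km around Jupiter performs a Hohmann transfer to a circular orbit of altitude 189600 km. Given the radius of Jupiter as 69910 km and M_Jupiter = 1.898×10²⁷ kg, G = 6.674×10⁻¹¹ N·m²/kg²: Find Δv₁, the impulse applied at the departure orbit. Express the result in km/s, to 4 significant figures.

Δv ≈ 9.471 km/s

μ = GM = 6.674×10⁻¹¹ × 1.898×10²⁷ = 1.267×10¹⁷ m³/s².
r₁ = 69910 + 9611 = 79521 km = 7.9521×10⁷ m.
r₂ = 69910 + 189600 = 259510 km = 2.5951×10⁸ m.
Transfer ellipse a_t = (r₁ + r₂)/2 = 1.695×10⁸ m.
At r₁: circular v_c1 = √(μ/r₁) = 39910 m/s; transfer-perijove v_p = √[μ(2/r₁ − 1/a_t)] = 49380 m/s.
Δv₁ = v_p − v_c1 = 9471 m/s.
= 9.471 km/s.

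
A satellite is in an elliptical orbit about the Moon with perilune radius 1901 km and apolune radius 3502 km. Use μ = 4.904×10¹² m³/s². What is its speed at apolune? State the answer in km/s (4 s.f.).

Semi-major axis a = (r_p + r_a)/2 = 2701.5 km = 2.702×10⁶ m.
Vis-viva: v² = μ(2/r − 1/a) = 4.904×10¹² × (5.711×10⁻⁷ − 3.702×10⁻⁷) = 9.854×10⁵ m²/s².
v = 992.7 m/s = 0.9927 km/s.

v ≈ 0.9927 km/s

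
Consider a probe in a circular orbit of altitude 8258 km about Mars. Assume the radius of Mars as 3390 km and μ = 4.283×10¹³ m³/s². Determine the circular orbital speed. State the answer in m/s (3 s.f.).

r = 3390 + 8258 = 11648 km = 1.1648×10⁷ m.
For a circular orbit v = √(μ/r) = √(4.283×10¹³ / 1.165×10⁷) = √(3.677×10⁶) = 1918 m/s.

v ≈ 1920 m/s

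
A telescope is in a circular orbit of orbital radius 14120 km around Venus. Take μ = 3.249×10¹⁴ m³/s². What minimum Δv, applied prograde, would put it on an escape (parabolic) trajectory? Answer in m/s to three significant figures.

r = 14120 km = 1.412×10⁷ m.
Circular speed v_c = √(μ/r) = 4797 m/s.
Escape speed v_esc = √(2μ/r) = √2 × v_c = 6784 m/s.
Δv = v_esc − v_c = 1987 m/s.

Δv ≈ 1990 m/s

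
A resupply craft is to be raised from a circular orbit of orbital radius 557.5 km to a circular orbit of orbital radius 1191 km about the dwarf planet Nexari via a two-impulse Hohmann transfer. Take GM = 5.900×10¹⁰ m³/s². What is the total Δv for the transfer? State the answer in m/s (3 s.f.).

Δv_total ≈ 99.2 m/s

r₁ = 557.5 km = 5.575×10⁵ m.
r₂ = 1191 km = 1.191×10⁶ m.
Transfer ellipse a_t = (r₁ + r₂)/2 = 8.742×10⁵ m.
At r₁: circular v_c1 = √(μ/r₁) = 325.3 m/s; transfer-periapsis v_p = √[μ(2/r₁ − 1/a_t)] = 379.7 m/s.
Δv₁ = v_p − v_c1 = 54.39 m/s.
At r₂: circular v_c2 = √(μ/r₂) = 222.6 m/s; transfer-apoapsis v_a = √[μ(2/r₂ − 1/a_t)] = 177.7 m/s.
Δv₂ = v_c2 − v_a = 44.84 m/s.
Total Δv = Δv₁ + Δv₂ = 99.22 m/s.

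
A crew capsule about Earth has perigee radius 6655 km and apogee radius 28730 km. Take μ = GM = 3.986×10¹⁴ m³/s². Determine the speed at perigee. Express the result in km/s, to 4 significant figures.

Semi-major axis a = (r_p + r_a)/2 = 17692 km = 1.769×10⁷ m.
Vis-viva: v² = μ(2/r − 1/a) = 3.986×10¹⁴ × (3.005×10⁻⁷ − 5.652×10⁻⁸) = 9.726×10⁷ m²/s².
v = 9862 m/s = 9.862 km/s.

v ≈ 9.862 km/s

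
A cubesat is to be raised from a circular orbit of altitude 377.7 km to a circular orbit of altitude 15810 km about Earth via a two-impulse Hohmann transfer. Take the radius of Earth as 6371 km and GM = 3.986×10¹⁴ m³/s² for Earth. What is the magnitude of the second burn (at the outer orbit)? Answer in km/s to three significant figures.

r₁ = 6371 + 377.7 = 6748.7 km = 6.7487×10⁶ m.
r₂ = 6371 + 15810 = 22181 km = 2.2181×10⁷ m.
Transfer ellipse a_t = (r₁ + r₂)/2 = 1.446×10⁷ m.
At r₁: circular v_c1 = √(μ/r₁) = 7685 m/s; transfer-perigee v_p = √[μ(2/r₁ − 1/a_t)] = 9517 m/s.
At r₂: circular v_c2 = √(μ/r₂) = 4239 m/s; transfer-apogee v_a = √[μ(2/r₂ − 1/a_t)] = 2896 m/s.
Δv₂ = v_c2 − v_a = 1344 m/s.
= 1.344 km/s.

Δv ≈ 1.34 km/s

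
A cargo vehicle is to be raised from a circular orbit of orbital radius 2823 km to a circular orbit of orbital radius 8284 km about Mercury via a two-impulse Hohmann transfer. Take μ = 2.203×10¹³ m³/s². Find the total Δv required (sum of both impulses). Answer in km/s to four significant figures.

r₁ = 2823 km = 2.823×10⁶ m.
r₂ = 8284 km = 8.284×10⁶ m.
Transfer ellipse a_t = (r₁ + r₂)/2 = 5.554×10⁶ m.
At r₁: circular v_c1 = √(μ/r₁) = 2794 m/s; transfer-periherm v_p = √[μ(2/r₁ − 1/a_t)] = 3412 m/s.
Δv₁ = v_p − v_c1 = 618.3 m/s.
At r₂: circular v_c2 = √(μ/r₂) = 1631 m/s; transfer-apoherm v_a = √[μ(2/r₂ − 1/a_t)] = 1163 m/s.
Δv₂ = v_c2 − v_a = 468.1 m/s.
Total Δv = Δv₁ + Δv₂ = 1086 m/s = 1.086 km/s.

Δv_total ≈ 1.086 km/s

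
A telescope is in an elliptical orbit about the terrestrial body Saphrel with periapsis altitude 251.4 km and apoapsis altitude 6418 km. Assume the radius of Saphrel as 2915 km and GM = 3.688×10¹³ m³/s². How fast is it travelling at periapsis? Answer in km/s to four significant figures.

v ≈ 4.171 km/s

r_p = 2915 + 251.4 = 3166.4 km = 3.1664×10⁶ m.
r_a = 2915 + 6418 = 9333.0 km = 9.3330×10⁶ m.
Semi-major axis a = (r_p + r_a)/2 = 6249.7 km = 6.250×10⁶ m.
Vis-viva: v² = μ(2/r − 1/a) = 3.688×10¹³ × (6.316×10⁻⁷ − 1.600×10⁻⁷) = 1.739×10⁷ m²/s².
v = 4171 m/s = 4.171 km/s.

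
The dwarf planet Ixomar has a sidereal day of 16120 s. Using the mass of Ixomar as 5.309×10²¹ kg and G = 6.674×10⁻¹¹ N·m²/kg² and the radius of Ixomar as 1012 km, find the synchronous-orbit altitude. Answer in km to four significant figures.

h_sync ≈ 314.1 km

μ = GM = 6.674×10⁻¹¹ × 5.309×10²¹ = 3.543×10¹¹ m³/s².
A synchronous orbit has period T, so by Kepler's third law a = (μT²/4π²)^(1/3).
μT²/4π² = 3.543×10¹¹ × (1.612×10⁴)² / 39.48 = 2.332×10¹⁸ m³.
a = 1.326×10⁶ m = 1326.1 km.
Altitude h = a − R = 1326.1 − 1012 = 314.14 km.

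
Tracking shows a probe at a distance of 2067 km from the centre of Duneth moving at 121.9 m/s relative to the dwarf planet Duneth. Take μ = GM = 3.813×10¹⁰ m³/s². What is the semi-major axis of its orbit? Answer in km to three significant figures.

r = 2.067×10⁶ m.
Vis-viva rearranged: 1/a = 2/r − v²/μ = 9.676×10⁻⁷ − 3.897×10⁻⁷ = 5.779×10⁻⁷ m⁻¹.
a = 1.730×10⁶ m = 1730.5 km.

a ≈ 1730 km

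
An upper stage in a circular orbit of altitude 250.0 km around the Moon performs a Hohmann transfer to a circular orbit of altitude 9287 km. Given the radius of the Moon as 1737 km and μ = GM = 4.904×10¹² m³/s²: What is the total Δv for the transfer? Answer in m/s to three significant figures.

Δv_total ≈ 772 m/s

r₁ = 1737 + 250.0 = 1987.0 km = 1.9870×10⁶ m.
r₂ = 1737 + 9287 = 11024 km = 1.1024×10⁷ m.
Transfer ellipse a_t = (r₁ + r₂)/2 = 6.506×10⁶ m.
At r₁: circular v_c1 = √(μ/r₁) = 1571 m/s; transfer-perilune v_p = √[μ(2/r₁ − 1/a_t)] = 2045 m/s.
Δv₁ = v_p − v_c1 = 474.1 m/s.
At r₂: circular v_c2 = √(μ/r₂) = 667.0 m/s; transfer-apolune v_a = √[μ(2/r₂ − 1/a_t)] = 368.6 m/s.
Δv₂ = v_c2 − v_a = 298.4 m/s.
Total Δv = Δv₁ + Δv₂ = 772.4 m/s.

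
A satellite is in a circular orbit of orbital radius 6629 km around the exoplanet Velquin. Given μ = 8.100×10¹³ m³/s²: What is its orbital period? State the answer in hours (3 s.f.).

T ≈ 3.31 hours

r = 6629 km = 6.629×10⁶ m.
Kepler's third law: T = 2π√(r³/μ) = 2π√((6.629×10⁶)³ / 8.100×10¹³).
r³/μ = 3.596×10⁶ s², so T = 2π × 1.896×10³ = 1.192×10⁴ s.
Converting: 1.192×10⁴ s ÷ 3600 = 3.310 hours.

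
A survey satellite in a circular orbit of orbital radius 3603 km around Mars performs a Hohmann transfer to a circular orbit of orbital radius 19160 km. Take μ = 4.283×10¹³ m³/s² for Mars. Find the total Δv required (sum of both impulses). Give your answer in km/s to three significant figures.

r₁ = 3603 km = 3.603×10⁶ m.
r₂ = 19160 km = 1.916×10⁷ m.
Transfer ellipse a_t = (r₁ + r₂)/2 = 1.138×10⁷ m.
At r₁: circular v_c1 = √(μ/r₁) = 3448 m/s; transfer-periapsis v_p = √[μ(2/r₁ − 1/a_t)] = 4473 m/s.
Δv₁ = v_p − v_c1 = 1026 m/s.
At r₂: circular v_c2 = √(μ/r₂) = 1495 m/s; transfer-apoapsis v_a = √[μ(2/r₂ − 1/a_t)] = 841.2 m/s.
Δv₂ = v_c2 − v_a = 653.9 m/s.
Total Δv = Δv₁ + Δv₂ = 1680 m/s = 1.680 km/s.

Δv_total ≈ 1.68 km/s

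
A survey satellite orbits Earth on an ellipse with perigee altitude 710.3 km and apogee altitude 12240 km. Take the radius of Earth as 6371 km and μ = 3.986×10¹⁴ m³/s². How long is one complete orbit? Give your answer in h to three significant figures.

r_p = 6371 + 710.3 = 7081.3 km = 7.0813×10⁶ m.
r_a = 6371 + 12240 = 18611 km = 1.8611×10⁷ m.
Semi-major axis a = (r_p + r_a)/2 = (7081.3 + 18611)/2 = 12846 km = 1.285×10⁷ m.
By Kepler's third law T = 2π√(a³/μ) = 2π × 2.306×10³ = 1.449×10⁴ s.
= 4.025 h.

T ≈ 4.03 h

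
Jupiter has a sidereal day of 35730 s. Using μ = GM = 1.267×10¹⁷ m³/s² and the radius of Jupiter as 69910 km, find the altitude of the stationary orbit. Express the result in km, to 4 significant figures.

A synchronous orbit has period T, so by Kepler's third law a = (μT²/4π²)^(1/3).
μT²/4π² = 1.267×10¹⁷ × (3.573×10⁴)² / 39.48 = 4.097×10²⁴ m³.
a = 1.600×10⁸ m = 1.6002×10⁵ km.
Altitude h = a − R = 1.6002×10⁵ − 69910 = 90105 km.

h_sync ≈ 90110 km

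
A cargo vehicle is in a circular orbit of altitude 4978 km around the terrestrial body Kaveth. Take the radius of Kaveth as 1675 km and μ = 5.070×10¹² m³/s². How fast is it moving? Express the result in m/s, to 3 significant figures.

v ≈ 873 m/s

r = 1675 + 4978 = 6653.0 km = 6.6530×10⁶ m.
For a circular orbit v = √(μ/r) = √(5.070×10¹² / 6.653×10⁶) = √(7.621×10⁵) = 873.0 m/s.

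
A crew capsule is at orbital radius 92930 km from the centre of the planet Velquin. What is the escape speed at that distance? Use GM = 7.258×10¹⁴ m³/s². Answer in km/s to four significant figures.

v_esc ≈ 3.952 km/s

r = 92930 km = 9.293×10⁷ m.
Escape speed v_esc = √(2μ/r) = √(2 × 7.258×10¹⁴ / 9.293×10⁷) = √(1.562×10⁷) = 3952 m/s.
= 3.952 km/s.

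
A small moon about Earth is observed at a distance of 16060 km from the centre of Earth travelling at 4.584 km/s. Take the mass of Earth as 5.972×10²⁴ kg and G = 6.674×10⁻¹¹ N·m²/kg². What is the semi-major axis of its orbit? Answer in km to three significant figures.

a ≈ 13900 km

μ = GM = 6.674×10⁻¹¹ × 5.972×10²⁴ = 3.986×10¹⁴ m³/s².
r = 1.606×10⁷ m.
Specific orbital energy ε = v²/2 − μ/r = (4584)²/2 − 3.986×10¹⁴/1.606×10⁷ = -1.431×10⁷ J/kg.
Since ε = −μ/(2a), a = −μ/(2ε) = 1.393×10⁷ m = 13925 km.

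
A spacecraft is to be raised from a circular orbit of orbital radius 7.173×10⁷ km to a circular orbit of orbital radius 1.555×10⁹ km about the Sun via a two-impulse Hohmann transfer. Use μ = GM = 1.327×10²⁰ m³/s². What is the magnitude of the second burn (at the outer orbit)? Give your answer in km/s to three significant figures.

Δv ≈ 6.49 km/s

r₁ = 7.173×10⁷ km = 7.173×10¹⁰ m.
r₂ = 1.555×10⁹ km = 1.555×10¹² m.
Transfer ellipse a_t = (r₁ + r₂)/2 = 8.134×10¹¹ m.
At r₁: circular v_c1 = √(μ/r₁) = 43010 m/s; transfer-perihelion v_p = √[μ(2/r₁ − 1/a_t)] = 59470 m/s.
At r₂: circular v_c2 = √(μ/r₂) = 9238 m/s; transfer-aphelion v_a = √[μ(2/r₂ − 1/a_t)] = 2743 m/s.
Δv₂ = v_c2 − v_a = 6495 m/s.
= 6.495 km/s.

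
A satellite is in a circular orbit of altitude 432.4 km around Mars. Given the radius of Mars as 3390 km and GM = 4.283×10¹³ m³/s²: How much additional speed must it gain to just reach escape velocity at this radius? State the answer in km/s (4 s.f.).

Δv ≈ 1.387 km/s

r = 3390 + 432.4 = 3822.4 km = 3.8224×10⁶ m.
Circular speed v_c = √(μ/r) = 3347 m/s.
Escape speed v_esc = √(2μ/r) = √2 × v_c = 4734 m/s.
Δv = v_esc − v_c = 1387 m/s = 1.387 km/s.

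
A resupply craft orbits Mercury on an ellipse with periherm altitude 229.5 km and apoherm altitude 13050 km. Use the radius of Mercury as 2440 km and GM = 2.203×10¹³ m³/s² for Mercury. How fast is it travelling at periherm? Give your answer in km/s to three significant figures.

v ≈ 3.75 km/s

r_p = 2440 + 229.5 = 2669.5 km = 2.6695×10⁶ m.
r_a = 2440 + 13050 = 15490 km = 1.5490×10⁷ m.
Semi-major axis a = (r_p + r_a)/2 = 9079.8 km = 9.080×10⁶ m.
Vis-viva: v² = μ(2/r − 1/a) = 2.203×10¹³ × (7.492×10⁻⁷ − 1.101×10⁻⁷) = 1.408×10⁷ m²/s².
v = 3752 m/s = 3.752 km/s.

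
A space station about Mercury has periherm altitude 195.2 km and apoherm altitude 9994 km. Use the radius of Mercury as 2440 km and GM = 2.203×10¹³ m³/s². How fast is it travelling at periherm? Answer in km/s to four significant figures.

r_p = 2440 + 195.2 = 2635.2 km = 2.6352×10⁶ m.
r_a = 2440 + 9994 = 12434 km = 1.2434×10⁷ m.
Semi-major axis a = (r_p + r_a)/2 = 7534.6 km = 7.535×10⁶ m.
Vis-viva: v² = μ(2/r − 1/a) = 2.203×10¹³ × (7.590×10⁻⁷ − 1.327×10⁻⁷) = 1.380×10⁷ m²/s².
v = 3714 m/s = 3.714 km/s.

v ≈ 3.714 km/s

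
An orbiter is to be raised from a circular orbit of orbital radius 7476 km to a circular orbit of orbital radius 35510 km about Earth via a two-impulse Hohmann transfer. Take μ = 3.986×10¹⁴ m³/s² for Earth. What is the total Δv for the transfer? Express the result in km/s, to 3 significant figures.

r₁ = 7476 km = 7.476×10⁶ m.
r₂ = 35510 km = 3.551×10⁷ m.
Transfer ellipse a_t = (r₁ + r₂)/2 = 2.149×10⁷ m.
At r₁: circular v_c1 = √(μ/r₁) = 7302 m/s; transfer-perigee v_p = √[μ(2/r₁ − 1/a_t)] = 9386 m/s.
Δv₁ = v_p − v_c1 = 2084 m/s.
At r₂: circular v_c2 = √(μ/r₂) = 3350 m/s; transfer-apogee v_a = √[μ(2/r₂ − 1/a_t)] = 1976 m/s.
Δv₂ = v_c2 − v_a = 1374 m/s.
Total Δv = Δv₁ + Δv₂ = 3458 m/s = 3.458 km/s.

Δv_total ≈ 3.46 km/s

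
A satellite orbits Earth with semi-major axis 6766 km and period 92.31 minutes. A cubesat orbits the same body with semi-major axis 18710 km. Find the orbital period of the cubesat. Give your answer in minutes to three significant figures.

Kepler's third law: T² ∝ a³, so T₂ = T₁ (a₂/a₁)^(3/2).
a₂/a₁ = 2.765, (a₂/a₁)^(3/2) = 4.598.
T₂ = 92.31 × 4.598 = 424.5 minutes.

T₂ ≈ 424 minutes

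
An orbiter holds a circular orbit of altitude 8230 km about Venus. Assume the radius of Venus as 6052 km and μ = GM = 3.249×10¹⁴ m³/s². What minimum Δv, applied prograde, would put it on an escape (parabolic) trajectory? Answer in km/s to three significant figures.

r = 6052 + 8230 = 14282 km = 1.4282×10⁷ m.
Circular speed v_c = √(μ/r) = 4770 m/s.
Escape speed v_esc = √(2μ/r) = √2 × v_c = 6745 m/s.
Δv = v_esc − v_c = 1976 m/s = 1.976 km/s.

Δv ≈ 1.98 km/s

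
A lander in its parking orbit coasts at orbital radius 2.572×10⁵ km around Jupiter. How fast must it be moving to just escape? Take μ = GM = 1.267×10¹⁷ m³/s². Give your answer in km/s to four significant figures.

v_esc ≈ 31.39 km/s

r = 2.572×10⁵ km = 2.572×10⁸ m.
Escape speed v_esc = √(2μ/r) = √(2 × 1.267×10¹⁷ / 2.572×10⁸) = √(9.852×10⁸) = 31390 m/s.
= 31.39 km/s.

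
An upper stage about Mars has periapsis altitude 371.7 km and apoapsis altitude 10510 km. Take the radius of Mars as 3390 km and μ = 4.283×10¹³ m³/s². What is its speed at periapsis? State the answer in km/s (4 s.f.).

r_p = 3390 + 371.7 = 3761.7 km = 3.7617×10⁶ m.
r_a = 3390 + 10510 = 13900 km = 1.3900×10⁷ m.
Semi-major axis a = (r_p + r_a)/2 = 8830.9 km = 8.831×10⁶ m.
Vis-viva: v² = μ(2/r − 1/a) = 4.283×10¹³ × (5.317×10⁻⁷ − 1.132×10⁻⁷) = 1.792×10⁷ m²/s².
v = 4233 m/s = 4.233 km/s.

v ≈ 4.233 km/s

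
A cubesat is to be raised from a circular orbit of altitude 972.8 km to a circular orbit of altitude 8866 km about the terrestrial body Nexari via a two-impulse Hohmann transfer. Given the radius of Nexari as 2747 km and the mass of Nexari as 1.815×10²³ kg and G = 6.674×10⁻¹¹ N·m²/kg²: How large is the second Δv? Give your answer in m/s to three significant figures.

μ = GM = 6.674×10⁻¹¹ × 1.815×10²³ = 1.211×10¹³ m³/s².
r₁ = 2747 + 972.8 = 3719.8 km = 3.7198×10⁶ m.
r₂ = 2747 + 8866 = 11613 km = 1.1613×10⁷ m.
Transfer ellipse a_t = (r₁ + r₂)/2 = 7.666×10⁶ m.
At r₁: circular v_c1 = √(μ/r₁) = 1805 m/s; transfer-periapsis v_p = √[μ(2/r₁ − 1/a_t)] = 2221 m/s.
At r₂: circular v_c2 = √(μ/r₂) = 1021 m/s; transfer-apoapsis v_a = √[μ(2/r₂ − 1/a_t)] = 711.4 m/s.
Δv₂ = v_c2 − v_a = 309.9 m/s.

Δv ≈ 310 m/s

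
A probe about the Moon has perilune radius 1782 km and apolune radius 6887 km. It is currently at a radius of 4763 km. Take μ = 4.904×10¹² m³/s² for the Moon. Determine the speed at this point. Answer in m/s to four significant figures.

Semi-major axis a = (r_p + r_a)/2 = 4334.5 km = 4.334×10⁶ m.
Vis-viva: v² = μ(2/r − 1/a) = 4.904×10¹² × (4.199×10⁻⁷ − 2.307×10⁻⁷) = 9.278×10⁵ m²/s².
v = 963.2 m/s.

v ≈ 963.2 m/s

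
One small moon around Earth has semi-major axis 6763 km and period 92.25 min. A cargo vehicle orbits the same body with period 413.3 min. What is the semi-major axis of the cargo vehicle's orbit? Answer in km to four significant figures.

a₂ ≈ 18380 km

Kepler's third law: a³ ∝ T², so a₂ = a₁ (T₂/T₁)^(2/3).
T₂/T₁ = 4.480, (T₂/T₁)^(2/3) = 2.718.
a₂ = 6763 × 2.718 = 18380 km.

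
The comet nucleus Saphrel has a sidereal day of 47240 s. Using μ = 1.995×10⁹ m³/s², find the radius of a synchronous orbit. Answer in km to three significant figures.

r_sync ≈ 483 km

A synchronous orbit has period T, so by Kepler's third law a = (μT²/4π²)^(1/3).
μT²/4π² = 1.995×10⁹ × (4.724×10⁴)² / 39.48 = 1.128×10¹⁷ m³.
a = 4.831×10⁵ m = 483.13 km.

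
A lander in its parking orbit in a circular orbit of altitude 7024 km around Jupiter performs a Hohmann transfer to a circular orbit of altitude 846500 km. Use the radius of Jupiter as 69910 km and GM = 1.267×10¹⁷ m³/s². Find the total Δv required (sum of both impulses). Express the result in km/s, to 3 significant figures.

Δv_total ≈ 21.7 km/s

r₁ = 69910 + 7024 = 76934 km = 7.6934×10⁷ m.
r₂ = 69910 + 846500 = 916410 km = 9.1641×10⁸ m.
Transfer ellipse a_t = (r₁ + r₂)/2 = 4.967×10⁸ m.
At r₁: circular v_c1 = √(μ/r₁) = 40580 m/s; transfer-perijove v_p = √[μ(2/r₁ − 1/a_t)] = 55120 m/s.
Δv₁ = v_p − v_c1 = 14540 m/s.
At r₂: circular v_c2 = √(μ/r₂) = 11760 m/s; transfer-apojove v_a = √[μ(2/r₂ − 1/a_t)] = 4628 m/s.
Δv₂ = v_c2 − v_a = 7131 m/s.
Total Δv = Δv₁ + Δv₂ = 21670 m/s = 21.67 km/s.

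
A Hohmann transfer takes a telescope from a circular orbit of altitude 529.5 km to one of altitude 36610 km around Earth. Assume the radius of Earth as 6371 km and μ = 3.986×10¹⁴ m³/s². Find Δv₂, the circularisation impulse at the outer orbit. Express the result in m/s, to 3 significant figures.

r₁ = 6371 + 529.5 = 6900.5 km = 6.9005×10⁶ m.
r₂ = 6371 + 36610 = 42981 km = 4.2981×10⁷ m.
Transfer ellipse a_t = (r₁ + r₂)/2 = 2.494×10⁷ m.
At r₁: circular v_c1 = √(μ/r₁) = 7600 m/s; transfer-perigee v_p = √[μ(2/r₁ − 1/a_t)] = 9977 m/s.
At r₂: circular v_c2 = √(μ/r₂) = 3045 m/s; transfer-apogee v_a = √[μ(2/r₂ − 1/a_t)] = 1602 m/s.
Δv₂ = v_c2 − v_a = 1443 m/s.

Δv ≈ 1440 m/s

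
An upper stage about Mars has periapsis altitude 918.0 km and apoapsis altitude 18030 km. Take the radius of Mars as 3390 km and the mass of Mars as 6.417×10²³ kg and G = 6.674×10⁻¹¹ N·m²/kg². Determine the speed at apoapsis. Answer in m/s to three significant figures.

v ≈ 818 m/s

μ = GM = 6.674×10⁻¹¹ × 6.417×10²³ = 4.283×10¹³ m³/s².
r_p = 3390 + 918.0 = 4308.0 km = 4.3080×10⁶ m.
r_a = 3390 + 18030 = 21420 km = 2.1420×10⁷ m.
Semi-major axis a = (r_p + r_a)/2 = 12864 km = 1.286×10⁷ m.
Vis-viva: v² = μ(2/r − 1/a) = 4.283×10¹³ × (9.337×10⁻⁸ − 7.774×10⁻⁸) = 6.696×10⁵ m²/s².
v = 818.3 m/s.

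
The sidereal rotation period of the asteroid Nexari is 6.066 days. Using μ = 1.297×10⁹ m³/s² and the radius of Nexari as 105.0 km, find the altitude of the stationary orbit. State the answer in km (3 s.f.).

h_sync ≈ 1980 km

T = 6.066 days = 5.241×10⁵ s.
A synchronous orbit has period T, so by Kepler's third law a = (μT²/4π²)^(1/3).
μT²/4π² = 1.297×10⁹ × (5.241×10⁵)² / 39.48 = 9.024×10¹⁸ m³.
a = 2.082×10⁶ m = 2082.0 km.
Altitude h = a − R = 2082.0 − 105.0 = 1977.0 km.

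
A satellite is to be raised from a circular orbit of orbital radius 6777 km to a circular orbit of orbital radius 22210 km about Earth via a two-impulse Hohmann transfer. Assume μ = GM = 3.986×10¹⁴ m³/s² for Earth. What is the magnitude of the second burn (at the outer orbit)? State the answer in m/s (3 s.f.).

Δv ≈ 1340 m/s

r₁ = 6777 km = 6.777×10⁶ m.
r₂ = 22210 km = 2.221×10⁷ m.
Transfer ellipse a_t = (r₁ + r₂)/2 = 1.449×10⁷ m.
At r₁: circular v_c1 = √(μ/r₁) = 7669 m/s; transfer-perigee v_p = √[μ(2/r₁ − 1/a_t)] = 9494 m/s.
At r₂: circular v_c2 = √(μ/r₂) = 4236 m/s; transfer-apogee v_a = √[μ(2/r₂ − 1/a_t)] = 2897 m/s.
Δv₂ = v_c2 − v_a = 1340 m/s.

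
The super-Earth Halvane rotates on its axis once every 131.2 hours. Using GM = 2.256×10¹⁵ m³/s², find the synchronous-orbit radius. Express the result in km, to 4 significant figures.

T = 131.2 hours = 4.723×10⁵ s.
A synchronous orbit has period T, so by Kepler's third law a = (μT²/4π²)^(1/3).
μT²/4π² = 2.256×10¹⁵ × (4.723×10⁵)² / 39.48 = 1.275×10²⁵ m³.
a = 2.336×10⁸ m = 2.3361×10⁵ km.

r_sync ≈ 2.336×10⁵ km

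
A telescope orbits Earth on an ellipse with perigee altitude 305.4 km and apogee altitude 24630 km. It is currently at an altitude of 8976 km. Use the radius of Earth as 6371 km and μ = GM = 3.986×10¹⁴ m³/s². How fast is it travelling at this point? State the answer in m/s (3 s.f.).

v ≈ 5550 m/s

r_p = 6371 + 305.4 = 6676.4 km = 6.6764×10⁶ m.
r_a = 6371 + 24630 = 31001 km = 3.1001×10⁷ m.
r = 6371 + 8976 = 15347 km = 1.535×10⁷ m.
Semi-major axis a = (r_p + r_a)/2 = 18839 km = 1.884×10⁷ m.
Vis-viva: v² = μ(2/r − 1/a) = 3.986×10¹⁴ × (1.303×10⁻⁷ − 5.308×10⁻⁸) = 3.079×10⁷ m²/s².
v = 5549 m/s.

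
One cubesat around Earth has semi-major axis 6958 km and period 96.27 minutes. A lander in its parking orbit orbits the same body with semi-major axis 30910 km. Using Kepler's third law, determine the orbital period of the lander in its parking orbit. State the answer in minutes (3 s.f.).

Kepler's third law: T² ∝ a³, so T₂ = T₁ (a₂/a₁)^(3/2).
a₂/a₁ = 4.442, (a₂/a₁)^(3/2) = 9.363.
T₂ = 96.27 × 9.363 = 901.4 minutes.

T₂ ≈ 901 minutes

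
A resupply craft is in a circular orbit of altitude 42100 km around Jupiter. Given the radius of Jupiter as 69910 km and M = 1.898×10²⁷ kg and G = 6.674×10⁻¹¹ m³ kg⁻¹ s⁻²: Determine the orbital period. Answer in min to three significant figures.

μ = GM = 6.674×10⁻¹¹ × 1.898×10²⁷ = 1.267×10¹⁷ m³/s².
r = 69910 + 42100 = 112010 km = 1.1201×10⁸ m.
Kepler's third law: T = 2π√(r³/μ) = 2π√((1.120×10⁸)³ / 1.267×10¹⁷).
r³/μ = 1.109×10⁷ s², so T = 2π × 3.331×10³ = 2.093×10⁴ s.
Converting: 2.093×10⁴ s ÷ 60.00 = 348.8 min.

T ≈ 349 min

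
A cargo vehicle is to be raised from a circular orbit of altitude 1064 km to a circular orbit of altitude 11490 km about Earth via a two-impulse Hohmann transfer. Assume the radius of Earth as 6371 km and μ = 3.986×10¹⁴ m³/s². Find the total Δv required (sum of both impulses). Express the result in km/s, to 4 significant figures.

r₁ = 6371 + 1064 = 7435.0 km = 7.4350×10⁶ m.
r₂ = 6371 + 11490 = 17861 km = 1.7861×10⁷ m.
Transfer ellipse a_t = (r₁ + r₂)/2 = 1.265×10⁷ m.
At r₁: circular v_c1 = √(μ/r₁) = 7322 m/s; transfer-perigee v_p = √[μ(2/r₁ − 1/a_t)] = 8701 m/s.
Δv₁ = v_p − v_c1 = 1379 m/s.
At r₂: circular v_c2 = √(μ/r₂) = 4724 m/s; transfer-apogee v_a = √[μ(2/r₂ − 1/a_t)] = 3622 m/s.
Δv₂ = v_c2 − v_a = 1102 m/s.
Total Δv = Δv₁ + Δv₂ = 2481 m/s = 2.481 km/s.

Δv_total ≈ 2.481 km/s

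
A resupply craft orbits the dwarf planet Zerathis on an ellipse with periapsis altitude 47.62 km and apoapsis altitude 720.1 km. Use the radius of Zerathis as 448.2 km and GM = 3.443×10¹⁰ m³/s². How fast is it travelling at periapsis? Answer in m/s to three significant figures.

r_p = 448.2 + 47.62 = 495.82 km = 4.9582×10⁵ m.
r_a = 448.2 + 720.1 = 1168.3 km = 1.1683×10⁶ m.
Semi-major axis a = (r_p + r_a)/2 = 832.06 km = 8.321×10⁵ m.
Vis-viva: v² = μ(2/r − 1/a) = 3.443×10¹⁰ × (4.034×10⁻⁶ − 1.202×10⁻⁶) = 9.750×10⁴ m²/s².
v = 312.3 m/s.

v ≈ 312 m/s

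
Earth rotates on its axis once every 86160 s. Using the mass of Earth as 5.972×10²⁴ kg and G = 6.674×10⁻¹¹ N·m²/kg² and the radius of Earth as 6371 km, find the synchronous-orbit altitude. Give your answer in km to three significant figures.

h_sync ≈ 35800 km

μ = GM = 6.674×10⁻¹¹ × 5.972×10²⁴ = 3.986×10¹⁴ m³/s².
A synchronous orbit has period T, so by Kepler's third law a = (μT²/4π²)^(1/3).
μT²/4π² = 3.986×10¹⁴ × (8.616×10⁴)² / 39.48 = 7.495×10²² m³.
a = 4.216×10⁷ m = 42162 km.
Altitude h = a − R = 42162 − 6371 = 35791 km.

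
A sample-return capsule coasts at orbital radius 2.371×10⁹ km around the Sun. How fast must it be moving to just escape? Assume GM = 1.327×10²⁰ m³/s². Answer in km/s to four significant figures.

v_esc ≈ 10.58 km/s

r = 2.371×10⁹ km = 2.371×10¹² m.
Escape speed v_esc = √(2μ/r) = √(2 × 1.327×10²⁰ / 2.371×10¹²) = √(1.119×10⁸) = 10580 m/s.
= 10.58 km/s.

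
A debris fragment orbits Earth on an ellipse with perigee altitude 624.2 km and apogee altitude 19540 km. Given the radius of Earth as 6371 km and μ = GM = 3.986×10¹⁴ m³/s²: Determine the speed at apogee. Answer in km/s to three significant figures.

r_p = 6371 + 624.2 = 6995.2 km = 6.9952×10⁶ m.
r_a = 6371 + 19540 = 25911 km = 2.5911×10⁷ m.
Semi-major axis a = (r_p + r_a)/2 = 16453 km = 1.645×10⁷ m.
Vis-viva: v² = μ(2/r − 1/a) = 3.986×10¹⁴ × (7.719×10⁻⁸ − 6.078×10⁻⁸) = 6.540×10⁶ m²/s².
v = 2557 m/s = 2.557 km/s.

v ≈ 2.56 km/s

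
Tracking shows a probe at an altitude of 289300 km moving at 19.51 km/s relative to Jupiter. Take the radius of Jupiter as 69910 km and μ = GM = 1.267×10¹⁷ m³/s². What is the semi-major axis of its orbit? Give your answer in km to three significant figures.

a ≈ 3.90×10⁵ km

r = 69910 + 289300 = 3.5921×10⁵ km = 3.592×10⁸ m.
Specific orbital energy ε = v²/2 − μ/r = (19510)²/2 − 1.267×10¹⁷/3.592×10⁸ = -1.624×10⁸ J/kg.
Since ε = −μ/(2a), a = −μ/(2ε) = 3.901×10⁸ m = 3.9009×10⁵ km.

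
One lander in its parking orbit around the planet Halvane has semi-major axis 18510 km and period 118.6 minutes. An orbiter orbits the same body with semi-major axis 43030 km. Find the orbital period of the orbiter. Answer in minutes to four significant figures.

Kepler's third law: T² ∝ a³, so T₂ = T₁ (a₂/a₁)^(3/2).
a₂/a₁ = 2.325, (a₂/a₁)^(3/2) = 3.544.
T₂ = 118.6 × 3.544 = 420.4 minutes.

T₂ ≈ 420.4 minutes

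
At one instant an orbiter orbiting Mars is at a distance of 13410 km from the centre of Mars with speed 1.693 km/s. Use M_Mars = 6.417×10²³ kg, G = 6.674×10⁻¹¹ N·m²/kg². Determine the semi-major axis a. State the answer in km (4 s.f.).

a ≈ 12160 km

μ = GM = 6.674×10⁻¹¹ × 6.417×10²³ = 4.283×10¹³ m³/s².
r = 1.341×10⁷ m.
Specific orbital energy ε = v²/2 − μ/r = (1693)²/2 − 4.283×10¹³/1.341×10⁷ = -1.761×10⁶ J/kg.
Since ε = −μ/(2a), a = −μ/(2ε) = 1.216×10⁷ m = 12163 km.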